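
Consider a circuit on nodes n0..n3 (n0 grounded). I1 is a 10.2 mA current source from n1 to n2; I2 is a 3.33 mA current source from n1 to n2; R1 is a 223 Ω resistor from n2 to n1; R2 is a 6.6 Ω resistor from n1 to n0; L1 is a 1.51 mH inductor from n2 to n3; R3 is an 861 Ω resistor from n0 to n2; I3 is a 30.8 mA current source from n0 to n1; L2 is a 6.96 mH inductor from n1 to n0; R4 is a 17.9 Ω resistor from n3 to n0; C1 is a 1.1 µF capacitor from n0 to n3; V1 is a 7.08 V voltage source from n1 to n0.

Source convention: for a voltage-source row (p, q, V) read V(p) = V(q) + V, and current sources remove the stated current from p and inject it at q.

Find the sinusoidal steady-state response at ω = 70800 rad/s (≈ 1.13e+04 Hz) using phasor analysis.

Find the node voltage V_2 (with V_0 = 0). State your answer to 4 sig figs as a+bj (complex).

2.003+3.233j V

Apply KCL at each of the 3 non-ground nodes and solve the resulting linear system.
Node n1: branches {I1, I2, R1, R2, I3, L2, V1} → V_1 = 7.080+0.000j
Node n2: branches {I1, I2, R1, L1, R3} → V_2 = 2.003+3.233j
Node n3: branches {L1, R4, C1} → V_3 = 0.05186-0.3990j
Source currents: i(V1)=-1.078+0.02886j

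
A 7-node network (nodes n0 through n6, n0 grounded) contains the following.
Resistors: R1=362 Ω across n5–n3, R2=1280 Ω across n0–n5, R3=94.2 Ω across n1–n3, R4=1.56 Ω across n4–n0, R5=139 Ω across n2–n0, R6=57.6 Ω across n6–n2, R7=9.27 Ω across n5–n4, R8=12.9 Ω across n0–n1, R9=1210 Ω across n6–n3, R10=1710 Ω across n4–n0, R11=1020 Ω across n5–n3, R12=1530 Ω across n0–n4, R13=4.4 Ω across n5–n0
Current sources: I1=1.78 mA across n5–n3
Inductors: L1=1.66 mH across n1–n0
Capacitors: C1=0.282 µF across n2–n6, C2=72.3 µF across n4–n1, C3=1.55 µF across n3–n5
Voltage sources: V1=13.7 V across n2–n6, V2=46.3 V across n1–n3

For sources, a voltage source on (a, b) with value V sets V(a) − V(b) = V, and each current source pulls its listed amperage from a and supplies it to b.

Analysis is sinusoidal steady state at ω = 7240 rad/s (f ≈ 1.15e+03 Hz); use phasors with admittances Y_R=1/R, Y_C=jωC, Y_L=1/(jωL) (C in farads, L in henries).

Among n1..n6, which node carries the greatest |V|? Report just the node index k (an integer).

3

Apply KCL at each of the 6 non-ground nodes and solve the resulting linear system.
Node n1: branches {R3, L1, R8, C2, V2} → V_1 = 1.111+0.3790j
Node n2: branches {R5, R6, C1, V1} → V_2 = -3.245+0.03905j
Node n3: branches {R1, R3, I1, R9, R11, C3, V2} → V_3 = -45.19+0.3790j
Node n4: branches {R4, R7, R10, R12, C2} → V_4 = 0.04619+0.5572j
Node n5: branches {R1, R2, R7, I1, R11, R13, C3} → V_5 = -0.5438-1.294j
Node n6: branches {R6, R9, C1, V1} → V_6 = -16.94+0.03905j
Source currents: i(V1)=-0.2145-0.02825j, i(V2)=-0.7025-0.4945j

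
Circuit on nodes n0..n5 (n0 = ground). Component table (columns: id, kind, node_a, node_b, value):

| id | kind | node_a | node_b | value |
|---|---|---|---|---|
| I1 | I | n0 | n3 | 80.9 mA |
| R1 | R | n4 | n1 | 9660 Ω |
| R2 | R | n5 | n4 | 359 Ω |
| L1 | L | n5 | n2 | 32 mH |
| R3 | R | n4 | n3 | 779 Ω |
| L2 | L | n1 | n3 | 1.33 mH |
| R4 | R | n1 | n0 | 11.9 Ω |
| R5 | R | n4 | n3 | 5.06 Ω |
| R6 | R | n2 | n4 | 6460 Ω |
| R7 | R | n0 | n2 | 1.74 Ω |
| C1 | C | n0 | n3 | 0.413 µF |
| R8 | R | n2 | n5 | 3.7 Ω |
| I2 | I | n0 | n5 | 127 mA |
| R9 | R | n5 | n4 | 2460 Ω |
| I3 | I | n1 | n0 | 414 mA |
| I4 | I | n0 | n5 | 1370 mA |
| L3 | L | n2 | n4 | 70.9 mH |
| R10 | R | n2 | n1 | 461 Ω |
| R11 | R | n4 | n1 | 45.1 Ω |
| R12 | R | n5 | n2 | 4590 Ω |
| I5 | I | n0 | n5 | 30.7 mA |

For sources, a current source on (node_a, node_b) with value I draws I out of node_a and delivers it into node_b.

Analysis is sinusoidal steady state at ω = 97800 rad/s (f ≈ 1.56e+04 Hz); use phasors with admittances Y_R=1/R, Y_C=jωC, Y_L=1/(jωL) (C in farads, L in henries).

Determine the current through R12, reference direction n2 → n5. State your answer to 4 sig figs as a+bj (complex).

Element admittances at ω=97800 rad/s:
  I1: injects 0.0809 A into n3 (from n0)
  Y(R1) = 0.0001035+0.000j S between n4,n1
  Y(R2) = 0.002786+0.000j S between n5,n4
  Y(L1) = 0.000-0.0003195j S between n5,n2
  Y(R3) = 0.001284+0.000j S between n4,n3
  Y(L2) = 0.000-0.007688j S between n1,n3
  Y(R4) = 0.08403+0.000j S between n1,n0
  Y(R5) = 0.1976+0.000j S between n4,n3
  Y(R6) = 0.0001548+0.000j S between n2,n4
  Y(R7) = 0.5747+0.000j S between n0,n2
  Y(C1) = 0.000+0.04039j S between n0,n3
  Y(R8) = 0.2703+0.000j S between n2,n5
  I2: injects 0.127 A into n5 (from n0)
  Y(R9) = 0.0004065+0.000j S between n5,n4
  I3: injects 0.414 A into n0 (from n1)
  I4: injects 1.37 A into n5 (from n0)
  Y(L3) = 0.000-0.0001442j S between n2,n4
  Y(R10) = 0.002169+0.000j S between n2,n1
  Y(R11) = 0.02217+0.000j S between n4,n1
  Y(R12) = 0.0002179+0.000j S between n5,n2
  I5: injects 0.0307 A into n5 (from n0)
Assemble and solve the 5×5 MNA system:
  V(n1)=-3.658-0.3835j  V(n2)=2.591-0.002751j  V(n3)=0.8370-0.3123j  V(n4)=0.4964-0.3160j  V(n5)=8.149+8.356e-05j

-0.001211-6.176e-07j A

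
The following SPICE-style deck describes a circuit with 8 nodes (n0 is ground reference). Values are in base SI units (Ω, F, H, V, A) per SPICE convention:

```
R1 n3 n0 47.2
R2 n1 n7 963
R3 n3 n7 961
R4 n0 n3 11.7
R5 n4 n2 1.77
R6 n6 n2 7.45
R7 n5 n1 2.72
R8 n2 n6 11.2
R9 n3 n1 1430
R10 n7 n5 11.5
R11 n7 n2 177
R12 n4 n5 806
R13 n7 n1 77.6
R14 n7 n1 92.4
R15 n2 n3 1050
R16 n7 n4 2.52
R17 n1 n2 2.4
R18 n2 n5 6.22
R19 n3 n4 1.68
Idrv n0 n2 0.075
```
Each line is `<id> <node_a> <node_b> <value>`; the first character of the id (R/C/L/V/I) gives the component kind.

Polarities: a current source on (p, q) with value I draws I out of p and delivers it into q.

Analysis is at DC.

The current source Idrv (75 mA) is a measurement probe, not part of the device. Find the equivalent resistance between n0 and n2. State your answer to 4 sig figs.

R_eq = 12.59 Ω

Element admittances at DC:
  Y(R1) = 0.02119 S between n3,n0
  Y(R2) = 0.001038 S between n1,n7
  Y(R3) = 0.001041 S between n3,n7
  Y(R4) = 0.08547 S between n0,n3
  Y(R5) = 0.5650 S between n4,n2
  Y(R6) = 0.1342 S between n6,n2
  Y(R7) = 0.3676 S between n5,n1
  Y(R8) = 0.08929 S between n2,n6
  Y(R9) = 0.0006993 S between n3,n1
  Y(R10) = 0.08696 S between n7,n5
  Y(R11) = 0.005650 S between n7,n2
  Y(R12) = 0.001241 S between n4,n5
  Y(R13) = 0.01289 S between n7,n1
  Y(R14) = 0.01082 S between n7,n1
  Y(R15) = 0.0009524 S between n2,n3
  Y(R16) = 0.3968 S between n7,n4
  Y(R17) = 0.4167 S between n1,n2
  Y(R18) = 0.1608 S between n2,n5
  Y(R19) = 0.5952 S between n3,n4
  Idrv: injects 0.075 A into n2 (from n0)
Assemble and solve the 7×7 MNA system:
  V(n1)=0.9318  V(n2)=0.9444  V(n3)=0.7032  V(n4)=0.8283  V(n5)=0.9234  V(n6)=0.9444  V(n7)=0.8503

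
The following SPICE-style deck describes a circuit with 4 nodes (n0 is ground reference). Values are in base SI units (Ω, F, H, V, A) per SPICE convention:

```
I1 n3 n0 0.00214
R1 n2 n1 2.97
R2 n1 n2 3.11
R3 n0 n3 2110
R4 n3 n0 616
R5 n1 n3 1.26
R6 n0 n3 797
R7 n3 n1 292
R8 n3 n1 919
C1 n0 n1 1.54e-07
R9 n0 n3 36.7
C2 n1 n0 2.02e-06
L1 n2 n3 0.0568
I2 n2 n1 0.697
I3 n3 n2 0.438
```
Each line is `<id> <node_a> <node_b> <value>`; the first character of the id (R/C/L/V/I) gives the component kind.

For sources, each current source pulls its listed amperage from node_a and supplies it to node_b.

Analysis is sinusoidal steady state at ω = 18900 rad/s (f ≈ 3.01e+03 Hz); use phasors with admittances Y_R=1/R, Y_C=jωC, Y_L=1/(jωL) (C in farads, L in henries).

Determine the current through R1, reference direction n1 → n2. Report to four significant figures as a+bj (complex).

MNA unknowns: 3 node voltages V₁..V_3
I1: z[3]−=0.00214, z[0]+=0.00214
R1: Y=0.3367+0.000j on G[2,1]
R2: Y=0.3215+0.000j on G[1,2]
R3: Y=0.0004739+0.000j on G[0,3]
R4: Y=0.001623+0.000j on G[3,0]
R5: Y=0.7937+0.000j on G[1,3]
R6: Y=0.001255+0.000j on G[0,3]
R7: Y=0.003425+0.000j on G[3,1]
R8: Y=0.001088+0.000j on G[3,1]
C1: Y=0.000+0.002911j on G[0,1]
R9: Y=0.02725+0.000j on G[0,3]
C2: Y=0.000+0.03818j on G[1,0]
L1: Y=0.000-0.0009315j on G[2,3]
I2: z[2]−=0.697, z[1]+=0.697
I3: z[3]−=0.438, z[2]+=0.438
solve → V1=0.1627-0.2267j, V2=-0.2307-0.2265j, V3=-0.3744-0.2185j

0.1325-6.844e-05j A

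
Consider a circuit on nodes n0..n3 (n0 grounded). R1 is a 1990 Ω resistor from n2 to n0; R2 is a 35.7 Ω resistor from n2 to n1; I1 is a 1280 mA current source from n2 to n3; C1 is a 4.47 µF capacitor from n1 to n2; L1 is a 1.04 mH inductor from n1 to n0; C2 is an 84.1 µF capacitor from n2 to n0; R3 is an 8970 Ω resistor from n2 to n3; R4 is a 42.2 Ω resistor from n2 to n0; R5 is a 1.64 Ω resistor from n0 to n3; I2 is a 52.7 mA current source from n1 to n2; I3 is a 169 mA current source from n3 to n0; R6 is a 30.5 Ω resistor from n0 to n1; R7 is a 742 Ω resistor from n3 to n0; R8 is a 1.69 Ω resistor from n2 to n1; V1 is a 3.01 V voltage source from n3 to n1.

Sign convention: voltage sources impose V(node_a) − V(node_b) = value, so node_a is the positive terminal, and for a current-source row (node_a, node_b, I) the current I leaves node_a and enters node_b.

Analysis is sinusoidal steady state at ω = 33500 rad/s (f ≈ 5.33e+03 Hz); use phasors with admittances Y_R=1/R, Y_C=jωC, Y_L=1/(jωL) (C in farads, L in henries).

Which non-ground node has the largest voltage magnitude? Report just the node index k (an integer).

3

MNA unknowns: 3 node voltages V₁..V_3 plus 1 source current (V1)
R1: Y=0.0005025+0.000j on G[2,0]
R2: Y=0.02801+0.000j on G[2,1]
I1: z[2]−=1.28, z[3]+=1.28
C1: Y=0.000+0.1497j on G[1,2]
L1: Y=0.000-0.02870j on G[1,0]
C2: Y=0.000+2.817j on G[2,0]
R3: Y=0.0001115+0.000j on G[2,3]
R4: Y=0.02370+0.000j on G[2,0]
R5: Y=0.6098+0.000j on G[0,3]
I2: z[1]−=0.0527, z[2]+=0.0527
I3: z[3]−=0.169, z[0]+=0.169
R6: Y=0.03279+0.000j on G[0,1]
R7: Y=0.001348+0.000j on G[3,0]
R8: Y=0.5917+0.000j on G[2,1]
V1: row V3−V1=3.01, i_V1 at 3,1
solve → V1=-0.6955+0.3293j, V2=-0.08712+0.5565j, V3=2.314+0.3293j
aux → i_V1=-0.3037-0.2012j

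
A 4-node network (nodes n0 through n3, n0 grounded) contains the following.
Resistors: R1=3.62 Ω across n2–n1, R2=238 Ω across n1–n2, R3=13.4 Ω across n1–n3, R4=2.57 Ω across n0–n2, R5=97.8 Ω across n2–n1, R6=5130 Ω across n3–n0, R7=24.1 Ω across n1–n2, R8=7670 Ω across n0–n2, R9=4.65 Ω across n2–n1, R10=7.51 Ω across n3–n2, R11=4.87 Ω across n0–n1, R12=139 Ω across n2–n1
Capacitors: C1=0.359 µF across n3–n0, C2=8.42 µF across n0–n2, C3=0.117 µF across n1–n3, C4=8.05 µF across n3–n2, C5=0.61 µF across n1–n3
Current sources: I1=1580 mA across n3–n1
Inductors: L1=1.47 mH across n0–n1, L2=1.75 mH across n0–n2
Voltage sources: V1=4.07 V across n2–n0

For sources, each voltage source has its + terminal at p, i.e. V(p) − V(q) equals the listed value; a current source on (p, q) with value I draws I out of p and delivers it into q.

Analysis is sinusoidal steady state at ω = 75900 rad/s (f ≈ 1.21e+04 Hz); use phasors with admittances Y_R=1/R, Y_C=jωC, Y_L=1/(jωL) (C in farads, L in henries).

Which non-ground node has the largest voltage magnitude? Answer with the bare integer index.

1

Apply KCL at each of the 3 non-ground nodes and solve the resulting linear system.
Node n1: branches {R1, R2, R3, I1, L1, C3, R5, R7, R9, C5, R11, R12} → V_1 = 4.775+0.1385j
Node n2: branches {R1, R2, R4, L2, C2, R5, R7, C4, R8, R9, R10, R12, V1} → V_2 = 4.070+0.000j
Node n3: branches {C1, R3, I1, C3, R6, C4, R10, C5} → V_3 = 3.379+2.008j
Source currents: i(V1)=-2.512-2.649j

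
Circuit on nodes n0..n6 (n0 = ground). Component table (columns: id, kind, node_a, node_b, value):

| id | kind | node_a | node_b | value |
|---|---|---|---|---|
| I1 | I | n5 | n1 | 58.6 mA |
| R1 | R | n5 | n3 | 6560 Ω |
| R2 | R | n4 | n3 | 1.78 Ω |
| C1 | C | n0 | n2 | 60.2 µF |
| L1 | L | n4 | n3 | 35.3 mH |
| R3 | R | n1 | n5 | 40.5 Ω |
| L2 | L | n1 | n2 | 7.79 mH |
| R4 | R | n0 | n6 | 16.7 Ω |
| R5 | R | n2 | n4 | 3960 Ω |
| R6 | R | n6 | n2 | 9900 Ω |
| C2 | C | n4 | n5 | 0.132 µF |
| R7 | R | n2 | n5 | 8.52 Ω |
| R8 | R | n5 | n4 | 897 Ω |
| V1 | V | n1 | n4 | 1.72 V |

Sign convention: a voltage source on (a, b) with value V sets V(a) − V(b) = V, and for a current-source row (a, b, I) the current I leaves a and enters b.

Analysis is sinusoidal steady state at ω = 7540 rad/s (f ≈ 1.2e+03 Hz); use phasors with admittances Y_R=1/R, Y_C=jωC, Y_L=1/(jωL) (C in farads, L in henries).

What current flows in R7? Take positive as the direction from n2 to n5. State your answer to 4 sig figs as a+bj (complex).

MNA unknowns: 6 node voltages V₁..V_6 plus 1 source current (V1)
I1: z[5]−=0.0586, z[1]+=0.0586
R1: Y=0.0001524+0.000j on G[5,3]
R2: Y=0.5618+0.000j on G[4,3]
C1: Y=0.000+0.4539j on G[0,2]
L1: Y=0.000-0.003757j on G[4,3]
R3: Y=0.02469+0.000j on G[1,5]
L2: Y=0.000-0.01703j on G[1,2]
R4: Y=0.05988+0.000j on G[0,6]
R5: Y=0.0002525+0.000j on G[2,4]
R6: Y=0.0001010+0.000j on G[6,2]
C2: Y=0.000+0.0009953j on G[4,5]
R7: Y=0.1174+0.000j on G[2,5]
R8: Y=0.001115+0.000j on G[5,4]
V1: row V1−V4=1.72, i_V1 at 1,4
solve → V1=1.455+1.156j, V2=0.000+0.000j, V3=-0.2646+1.155j, V4=-0.2647+1.156j, V5=-0.1671+0.2086j, V6=0.000+0.000j
aux → i_V1=-0.001133+0.001395j

0.01961-0.02449j A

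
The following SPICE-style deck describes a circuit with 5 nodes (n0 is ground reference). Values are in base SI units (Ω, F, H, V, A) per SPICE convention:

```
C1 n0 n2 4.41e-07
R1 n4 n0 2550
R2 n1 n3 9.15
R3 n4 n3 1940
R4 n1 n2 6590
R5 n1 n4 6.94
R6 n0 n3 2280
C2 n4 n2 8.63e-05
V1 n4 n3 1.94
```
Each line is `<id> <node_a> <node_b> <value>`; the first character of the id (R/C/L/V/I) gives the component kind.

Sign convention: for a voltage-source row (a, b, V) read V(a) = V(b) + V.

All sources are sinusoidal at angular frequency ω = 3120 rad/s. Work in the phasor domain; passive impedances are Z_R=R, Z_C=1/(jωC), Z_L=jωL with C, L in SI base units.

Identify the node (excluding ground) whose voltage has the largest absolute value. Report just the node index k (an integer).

3

Element admittances at ω=3120 rad/s:
  Y(C1) = 0.000+0.001376j S between n0,n2
  Y(R1) = 0.0003922+0.000j S between n4,n0
  Y(R2) = 0.1093+0.000j S between n1,n3
  Y(R3) = 0.0005155+0.000j S between n4,n3
  Y(R4) = 0.0001517+0.000j S between n1,n2
  Y(R5) = 0.1441+0.000j S between n1,n4
  Y(R6) = 0.0004386+0.000j S between n0,n3
  Y(C2) = 0.000+0.2693j S between n4,n2
  V1: constraint V(n4)−V(n3) = 1.94
Assemble and solve the 5×5 MNA system:
  V(n1)=-0.5604-0.4546j  V(n2)=0.2745-0.4518j  V(n3)=-1.664-0.4546j  V(n4)=0.2759-0.4546j
  i(V1)=-0.1224-0.0001996j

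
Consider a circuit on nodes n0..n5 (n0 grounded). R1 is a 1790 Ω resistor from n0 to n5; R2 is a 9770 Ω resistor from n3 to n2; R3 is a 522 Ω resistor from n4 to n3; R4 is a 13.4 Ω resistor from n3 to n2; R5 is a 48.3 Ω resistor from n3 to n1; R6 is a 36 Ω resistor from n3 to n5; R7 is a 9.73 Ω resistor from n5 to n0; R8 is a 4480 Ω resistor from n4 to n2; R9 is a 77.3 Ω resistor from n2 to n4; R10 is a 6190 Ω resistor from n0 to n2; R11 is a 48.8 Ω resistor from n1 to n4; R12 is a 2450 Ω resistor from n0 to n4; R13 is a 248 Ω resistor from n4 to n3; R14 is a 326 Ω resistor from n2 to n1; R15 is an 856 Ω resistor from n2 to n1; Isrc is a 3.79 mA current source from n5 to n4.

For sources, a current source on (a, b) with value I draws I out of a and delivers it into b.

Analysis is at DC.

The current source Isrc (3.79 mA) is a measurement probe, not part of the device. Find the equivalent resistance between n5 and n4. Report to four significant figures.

R_eq = 69.57 Ω

MNA unknowns: 5 node voltages V₁..V_5
R1: Y=0.0005587 on G[0,5]
R2: Y=0.0001024 on G[3,2]
R3: Y=0.001916 on G[4,3]
R4: Y=0.07463 on G[3,2]
R5: Y=0.02070 on G[3,1]
R6: Y=0.02778 on G[3,5]
R7: Y=0.1028 on G[5,0]
R8: Y=0.0002232 on G[4,2]
R9: Y=0.01294 on G[2,4]
R10: Y=0.0001616 on G[0,2]
R11: Y=0.02049 on G[1,4]
R12: Y=0.0004082 on G[0,4]
R13: Y=0.004032 on G[4,3]
R14: Y=0.003067 on G[2,1]
R15: Y=0.001168 on G[2,1]
Isrc: z[5]−=0.00379, z[4]+=0.00379
solve → V1=0.1919, V2=0.1518, V3=0.1304, V4=0.2624, V5=-0.001274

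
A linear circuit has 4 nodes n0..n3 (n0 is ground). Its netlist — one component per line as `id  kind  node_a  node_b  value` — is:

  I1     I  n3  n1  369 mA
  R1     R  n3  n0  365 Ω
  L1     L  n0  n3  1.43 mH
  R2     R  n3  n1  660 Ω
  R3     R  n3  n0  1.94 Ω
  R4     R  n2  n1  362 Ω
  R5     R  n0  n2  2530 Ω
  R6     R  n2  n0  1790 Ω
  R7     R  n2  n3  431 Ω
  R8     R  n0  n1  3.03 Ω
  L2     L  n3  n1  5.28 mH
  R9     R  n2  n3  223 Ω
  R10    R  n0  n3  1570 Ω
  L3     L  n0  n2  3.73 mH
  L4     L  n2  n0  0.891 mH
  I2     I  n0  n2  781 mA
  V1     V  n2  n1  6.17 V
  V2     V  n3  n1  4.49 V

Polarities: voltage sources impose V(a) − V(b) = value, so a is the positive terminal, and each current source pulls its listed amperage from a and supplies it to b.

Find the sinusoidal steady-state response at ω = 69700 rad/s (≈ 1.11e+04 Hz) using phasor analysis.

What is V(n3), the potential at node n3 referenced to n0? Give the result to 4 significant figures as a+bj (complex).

Apply KCL at each of the 3 non-ground nodes and solve the resulting linear system.
Node n1: branches {I1, R2, R4, R8, L2, V1, V2} → V_1 = -1.834+0.1331j
Node n2: branches {R4, R5, R6, R7, R9, L3, L4, I2, V1} → V_2 = 4.336+0.1331j
Node n3: branches {I1, R1, L1, R2, R3, R7, L2, R9, R10, V2} → V_3 = 2.656+0.1331j
Source currents: i(V1)=0.7457+0.08637j, i(V2)=-1.744-0.03023j

2.656+0.1331j V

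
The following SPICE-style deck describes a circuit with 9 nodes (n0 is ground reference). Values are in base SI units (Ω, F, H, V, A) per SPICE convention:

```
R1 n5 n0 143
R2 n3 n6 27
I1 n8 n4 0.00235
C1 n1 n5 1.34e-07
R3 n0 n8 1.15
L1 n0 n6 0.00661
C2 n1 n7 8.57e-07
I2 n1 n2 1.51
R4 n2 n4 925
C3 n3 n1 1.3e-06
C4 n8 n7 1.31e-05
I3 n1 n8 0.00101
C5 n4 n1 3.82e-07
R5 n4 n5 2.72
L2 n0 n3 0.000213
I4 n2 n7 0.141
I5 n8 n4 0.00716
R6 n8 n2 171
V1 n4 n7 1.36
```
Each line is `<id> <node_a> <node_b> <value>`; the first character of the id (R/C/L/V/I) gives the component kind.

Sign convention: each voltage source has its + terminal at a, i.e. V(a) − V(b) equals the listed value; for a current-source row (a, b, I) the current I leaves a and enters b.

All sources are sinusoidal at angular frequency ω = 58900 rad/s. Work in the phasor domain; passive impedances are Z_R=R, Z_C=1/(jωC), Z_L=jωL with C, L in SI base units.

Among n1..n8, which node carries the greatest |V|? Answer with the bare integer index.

Element admittances at ω=58900 rad/s:
  Y(R1) = 0.006993+0.000j S between n5,n0
  Y(R2) = 0.03704+0.000j S between n3,n6
  I1: injects 0.00235 A into n4 (from n8)
  Y(C1) = 0.000+0.007893j S between n1,n5
  Y(R3) = 0.8696+0.000j S between n0,n8
  Y(L1) = 0.000-0.002569j S between n0,n6
  Y(C2) = 0.000+0.05048j S between n1,n7
  I2: injects 1.51 A into n2 (from n1)
  Y(R4) = 0.001081+0.000j S between n2,n4
  Y(C3) = 0.000+0.07657j S between n3,n1
  Y(C4) = 0.000+0.7716j S between n8,n7
  I3: injects 0.00101 A into n8 (from n1)
  Y(C5) = 0.000+0.02250j S between n4,n1
  Y(R5) = 0.3676+0.000j S between n4,n5
  Y(L2) = 0.000-0.07971j S between n0,n3
  I4: injects 0.141 A into n7 (from n2)
  I5: injects 0.00716 A into n4 (from n8)
  Y(R6) = 0.005848+0.000j S between n8,n2
  V1: constraint V(n4)−V(n7) = 1.36
Assemble and solve the 9×9 MNA system:
  V(n1)=0.09453+1.247j  V(n2)=199.3-0.2043j  V(n3)=-1.791-16.71j  V(n4)=2.737-0.4322j  V(n5)=2.650-0.4780j  V(n6)=-0.6293-16.75j  V(n7)=1.377-0.4322j  V(n8)=1.560-0.1622j
  i(V1)=0.1521-0.07604j

2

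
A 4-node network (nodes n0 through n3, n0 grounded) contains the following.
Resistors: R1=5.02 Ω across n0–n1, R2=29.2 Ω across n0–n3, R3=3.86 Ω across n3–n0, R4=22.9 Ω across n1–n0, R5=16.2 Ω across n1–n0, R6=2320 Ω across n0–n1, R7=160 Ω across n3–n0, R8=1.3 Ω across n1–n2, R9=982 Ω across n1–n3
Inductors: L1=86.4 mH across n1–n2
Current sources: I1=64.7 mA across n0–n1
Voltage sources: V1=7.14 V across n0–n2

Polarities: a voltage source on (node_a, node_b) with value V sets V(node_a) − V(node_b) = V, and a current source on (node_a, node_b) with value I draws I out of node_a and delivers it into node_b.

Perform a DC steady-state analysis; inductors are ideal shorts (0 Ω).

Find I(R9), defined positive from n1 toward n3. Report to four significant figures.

-0.007246 A

Apply KCL at each of the 3 non-ground nodes and solve the resulting linear system.
Node n1: branches {R1, L1, I1, R4, R5, R6, R8, R9} → V_1 = -7.140
Node n2: branches {L1, R8, V1} → V_2 = -7.140
Node n3: branches {R2, R3, R7, R9} → V_3 = -0.02419
Source currents: i(L1)=2.250, i(V1)=-2.250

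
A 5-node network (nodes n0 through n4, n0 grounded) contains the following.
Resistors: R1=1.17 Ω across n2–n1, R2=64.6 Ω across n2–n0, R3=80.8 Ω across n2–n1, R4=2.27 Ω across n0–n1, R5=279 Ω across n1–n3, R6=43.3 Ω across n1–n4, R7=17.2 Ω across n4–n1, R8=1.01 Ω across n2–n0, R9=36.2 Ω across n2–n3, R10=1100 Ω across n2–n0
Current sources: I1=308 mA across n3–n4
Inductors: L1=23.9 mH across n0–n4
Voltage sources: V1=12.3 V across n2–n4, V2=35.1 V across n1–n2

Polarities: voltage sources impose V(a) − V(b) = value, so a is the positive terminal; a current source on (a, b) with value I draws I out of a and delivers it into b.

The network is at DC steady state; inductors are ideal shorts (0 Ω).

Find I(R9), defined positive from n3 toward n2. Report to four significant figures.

Apply KCL at each of the 4 non-ground nodes and solve the resulting linear system.
Node n1: branches {R1, R3, R4, R5, R6, R7, V2} → V_1 = 47.40
Node n2: branches {R1, R2, R3, R8, R9, R10, V1, V2} → V_2 = 12.30
Node n3: branches {R5, I1, R9} → V_3 = 6.462
Node n4: branches {R6, R7, I1, L1, V1} → V_4 = 0.000
Source currents: i(L1)=33.26, i(V1)=-37.42, i(V2)=-55.31

-0.1613 A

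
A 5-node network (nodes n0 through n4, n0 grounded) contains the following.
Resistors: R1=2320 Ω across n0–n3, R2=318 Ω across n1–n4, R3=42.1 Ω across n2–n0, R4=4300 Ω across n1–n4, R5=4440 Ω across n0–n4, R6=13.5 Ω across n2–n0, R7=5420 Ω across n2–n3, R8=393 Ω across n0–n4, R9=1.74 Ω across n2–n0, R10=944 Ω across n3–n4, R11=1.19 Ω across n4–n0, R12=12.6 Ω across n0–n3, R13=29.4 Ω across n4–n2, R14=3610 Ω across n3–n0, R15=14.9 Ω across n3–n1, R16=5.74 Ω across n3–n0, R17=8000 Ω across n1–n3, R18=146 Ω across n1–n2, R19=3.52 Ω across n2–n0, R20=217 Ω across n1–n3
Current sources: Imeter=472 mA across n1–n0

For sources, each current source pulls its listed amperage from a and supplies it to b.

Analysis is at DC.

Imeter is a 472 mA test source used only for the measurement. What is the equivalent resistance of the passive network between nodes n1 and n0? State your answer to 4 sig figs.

Apply KCL at each of the 4 non-ground nodes and solve the resulting linear system.
Node n1: branches {R2, R4, R15, R17, R18, R20, Imeter} → V_1 = -7.125
Node n2: branches {R3, R6, R7, R9, R13, R18, R19} → V_2 = -0.05027
Node n3: branches {R1, R7, R10, R12, R14, R15, R16, R17, R20} → V_3 = -1.564
Node n4: branches {R2, R4, R5, R8, R10, R11, R13} → V_4 = -0.03112

R_eq = 15.10 Ω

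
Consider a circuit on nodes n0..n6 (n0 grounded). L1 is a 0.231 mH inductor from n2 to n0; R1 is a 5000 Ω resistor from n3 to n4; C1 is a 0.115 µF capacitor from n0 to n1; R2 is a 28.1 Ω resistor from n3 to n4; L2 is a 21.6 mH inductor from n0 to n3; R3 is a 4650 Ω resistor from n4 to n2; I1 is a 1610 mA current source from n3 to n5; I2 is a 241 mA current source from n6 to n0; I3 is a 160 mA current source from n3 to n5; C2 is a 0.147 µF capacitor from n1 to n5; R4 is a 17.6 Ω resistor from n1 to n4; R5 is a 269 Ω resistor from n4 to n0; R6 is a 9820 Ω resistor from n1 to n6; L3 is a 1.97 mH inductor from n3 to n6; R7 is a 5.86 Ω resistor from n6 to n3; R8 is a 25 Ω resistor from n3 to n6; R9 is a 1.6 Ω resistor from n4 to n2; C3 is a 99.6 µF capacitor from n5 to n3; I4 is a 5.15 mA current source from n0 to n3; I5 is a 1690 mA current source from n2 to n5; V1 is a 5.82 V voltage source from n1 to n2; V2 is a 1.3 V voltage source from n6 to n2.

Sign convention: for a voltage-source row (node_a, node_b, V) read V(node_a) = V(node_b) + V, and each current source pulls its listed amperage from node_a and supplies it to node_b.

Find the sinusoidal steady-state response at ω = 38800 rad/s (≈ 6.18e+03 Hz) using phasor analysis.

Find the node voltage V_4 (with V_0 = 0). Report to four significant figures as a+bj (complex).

Element admittances at ω=38800 rad/s:
  Y(L1) = 0.000-0.1116j S between n2,n0
  Y(R1) = 0.0002000+0.000j S between n3,n4
  Y(C1) = 0.000+0.004462j S between n0,n1
  Y(R2) = 0.03559+0.000j S between n3,n4
  Y(L2) = 0.000-0.001193j S between n0,n3
  Y(R3) = 0.0002151+0.000j S between n4,n2
  I1: injects 1.61 A into n5 (from n3)
  I2: injects 0.241 A into n0 (from n6)
  I3: injects 0.16 A into n5 (from n3)
  Y(C2) = 0.000+0.005704j S between n1,n5
  Y(R4) = 0.05682+0.000j S between n1,n4
  Y(R5) = 0.003717+0.000j S between n4,n0
  Y(R6) = 0.0001018+0.000j S between n1,n6
  Y(L3) = 0.000-0.01308j S between n3,n6
  Y(R7) = 0.1706+0.000j S between n6,n3
  Y(R8) = 0.04000+0.000j S between n3,n6
  Y(R9) = 0.6250+0.000j S between n4,n2
  Y(C3) = 0.000+3.864j S between n5,n3
  I4: injects 0.00515 A into n3 (from n0)
  I5: injects 1.69 A into n5 (from n2)
  V1: constraint V(n1)−V(n2) = 5.82
  V2: constraint V(n6)−V(n2) = 1.3
Assemble and solve the 8×8 MNA system:
  V(n1)=5.896-2.214j  V(n2)=0.07563-2.214j  V(n3)=8.168-1.862j  V(n4)=0.9349-2.185j  V(n5)=8.165-2.756j  V(n6)=1.376-2.214j
  i(V1)=-0.2891-0.01172j  i(V2)=1.195-0.01475j

0.9349-2.185j V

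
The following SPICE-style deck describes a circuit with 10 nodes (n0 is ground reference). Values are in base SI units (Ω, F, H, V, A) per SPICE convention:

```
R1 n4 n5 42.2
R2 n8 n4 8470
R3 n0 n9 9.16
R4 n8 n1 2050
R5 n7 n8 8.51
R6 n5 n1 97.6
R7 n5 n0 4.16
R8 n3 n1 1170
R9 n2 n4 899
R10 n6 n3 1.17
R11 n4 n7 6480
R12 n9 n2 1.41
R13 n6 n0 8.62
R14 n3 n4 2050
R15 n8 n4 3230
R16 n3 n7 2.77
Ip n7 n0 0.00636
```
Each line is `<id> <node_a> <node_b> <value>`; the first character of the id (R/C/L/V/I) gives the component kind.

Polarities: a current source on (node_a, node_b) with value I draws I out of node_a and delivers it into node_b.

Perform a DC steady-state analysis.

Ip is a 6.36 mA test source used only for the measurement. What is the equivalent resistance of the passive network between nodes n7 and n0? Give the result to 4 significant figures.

Apply KCL at each of the 9 non-ground nodes and solve the resulting linear system.
Node n1: branches {R4, R6, R8} → V_1 = -0.008290
Node n2: branches {R9, R12} → V_2 = -4.014e-05
Node n3: branches {R8, R10, R14, R16} → V_3 = -0.06080
Node n4: branches {R1, R2, R9, R11, R14, R15} → V_4 = -0.003454
Node n5: branches {R1, R6, R7} → V_5 = -0.0006080
Node n6: branches {R10, R13} → V_6 = -0.05353
Node n7: branches {R5, R11, R16, Ip} → V_7 = -0.07820
Node n8: branches {R2, R4, R5, R15} → V_8 = -0.07764
Node n9: branches {R3, R12} → V_9 = -3.478e-05

R_eq = 12.30 Ω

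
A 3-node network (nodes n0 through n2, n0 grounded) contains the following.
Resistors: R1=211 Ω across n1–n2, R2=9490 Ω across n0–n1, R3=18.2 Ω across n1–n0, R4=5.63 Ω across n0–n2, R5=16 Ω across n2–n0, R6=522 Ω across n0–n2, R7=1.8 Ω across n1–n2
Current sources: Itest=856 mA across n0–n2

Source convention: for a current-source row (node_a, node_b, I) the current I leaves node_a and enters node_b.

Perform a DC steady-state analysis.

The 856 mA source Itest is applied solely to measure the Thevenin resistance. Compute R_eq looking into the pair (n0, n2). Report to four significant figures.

R_eq = 3.423 Ω

Element admittances at DC:
  Y(R1) = 0.004739 S between n1,n2
  Y(R2) = 0.0001054 S between n0,n1
  Y(R3) = 0.05495 S between n1,n0
  Y(R4) = 0.1776 S between n0,n2
  Y(R5) = 0.06250 S between n2,n0
  Y(R6) = 0.001916 S between n0,n2
  Y(R7) = 0.5556 S between n1,n2
  Itest: injects 0.856 A into n2 (from n0)
Assemble and solve the 2×2 MNA system:
  V(n1)=2.668  V(n2)=2.930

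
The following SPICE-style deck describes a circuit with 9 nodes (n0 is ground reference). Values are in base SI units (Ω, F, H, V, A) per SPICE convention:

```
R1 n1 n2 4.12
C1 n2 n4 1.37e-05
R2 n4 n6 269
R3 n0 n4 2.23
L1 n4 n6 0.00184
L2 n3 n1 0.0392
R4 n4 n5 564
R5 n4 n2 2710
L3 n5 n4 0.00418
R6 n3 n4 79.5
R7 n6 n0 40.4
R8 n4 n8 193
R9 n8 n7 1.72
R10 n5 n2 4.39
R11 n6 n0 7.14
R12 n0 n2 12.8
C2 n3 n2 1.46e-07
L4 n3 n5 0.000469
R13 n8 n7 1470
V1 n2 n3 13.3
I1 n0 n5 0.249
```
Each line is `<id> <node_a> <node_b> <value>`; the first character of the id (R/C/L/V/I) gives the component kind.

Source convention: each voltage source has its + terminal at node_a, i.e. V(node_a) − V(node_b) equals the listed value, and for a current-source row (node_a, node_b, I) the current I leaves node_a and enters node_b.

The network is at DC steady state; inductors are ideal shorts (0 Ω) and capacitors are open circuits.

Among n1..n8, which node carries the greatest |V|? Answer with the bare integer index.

MNA unknowns: 8 node voltages V₁..V_8 plus 5 source currents (L1, L2, L3, L4, V1)
R1: Y=0.2427 on G[1,2]
C1: Y=0.000 on G[2,4]
R2: Y=0.003717 on G[4,6]
R3: Y=0.4484 on G[0,4]
L1: row V4−V6=0, i_L1 at 4,6
L2: row V3−V1=0, i_L2 at 3,1
R4: Y=0.001773 on G[4,5]
R5: Y=0.0003690 on G[4,2]
L3: row V5−V4=0, i_L3 at 5,4
R6: Y=0.01258 on G[3,4]
R7: Y=0.02475 on G[6,0]
R8: Y=0.005181 on G[4,8]
R9: Y=0.5814 on G[8,7]
R10: Y=0.2278 on G[5,2]
R11: Y=0.1401 on G[6,0]
R12: Y=0.07812 on G[0,2]
C2: Y=0.000 on G[3,2]
L4: row V3−V5=0, i_L4 at 3,5
R13: Y=0.0006803 on G[8,7]
V1: row V2−V3=13.3, i_V1 at 2,3
I1: z[0]−=0.249, z[5]+=0.249
solve → V1=-1.143, V2=12.16, V3=-1.143, V4=-1.143, V5=-1.143, V6=-1.143, V7=-1.143, V8=-1.143
aux → i_L1=-0.1883, i_L2=-3.228, i_L3=-0.7057, i_L4=-3.984, i_V1=-7.212

2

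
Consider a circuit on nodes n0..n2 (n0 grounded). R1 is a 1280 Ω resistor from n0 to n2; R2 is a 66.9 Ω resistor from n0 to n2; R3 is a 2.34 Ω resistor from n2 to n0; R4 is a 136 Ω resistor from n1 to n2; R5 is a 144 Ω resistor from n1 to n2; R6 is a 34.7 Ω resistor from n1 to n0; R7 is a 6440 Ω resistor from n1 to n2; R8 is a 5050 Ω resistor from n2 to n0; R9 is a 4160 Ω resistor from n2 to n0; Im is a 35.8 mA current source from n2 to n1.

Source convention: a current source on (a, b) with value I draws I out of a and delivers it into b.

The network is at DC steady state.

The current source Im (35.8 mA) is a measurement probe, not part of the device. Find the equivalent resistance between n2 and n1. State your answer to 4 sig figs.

R_eq = 24.09 Ω

MNA unknowns: 2 node voltages V₁..V_2
R1: Y=0.0007813 on G[0,2]
R2: Y=0.01495 on G[0,2]
R3: Y=0.4274 on G[2,0]
R4: Y=0.007353 on G[1,2]
R5: Y=0.006944 on G[1,2]
R6: Y=0.02882 on G[1,0]
R7: Y=0.0001553 on G[1,2]
R8: Y=0.0001980 on G[2,0]
R9: Y=0.0002404 on G[2,0]
Im: z[2]−=0.0358, z[1]+=0.0358
solve → V1=0.8098, V2=-0.05262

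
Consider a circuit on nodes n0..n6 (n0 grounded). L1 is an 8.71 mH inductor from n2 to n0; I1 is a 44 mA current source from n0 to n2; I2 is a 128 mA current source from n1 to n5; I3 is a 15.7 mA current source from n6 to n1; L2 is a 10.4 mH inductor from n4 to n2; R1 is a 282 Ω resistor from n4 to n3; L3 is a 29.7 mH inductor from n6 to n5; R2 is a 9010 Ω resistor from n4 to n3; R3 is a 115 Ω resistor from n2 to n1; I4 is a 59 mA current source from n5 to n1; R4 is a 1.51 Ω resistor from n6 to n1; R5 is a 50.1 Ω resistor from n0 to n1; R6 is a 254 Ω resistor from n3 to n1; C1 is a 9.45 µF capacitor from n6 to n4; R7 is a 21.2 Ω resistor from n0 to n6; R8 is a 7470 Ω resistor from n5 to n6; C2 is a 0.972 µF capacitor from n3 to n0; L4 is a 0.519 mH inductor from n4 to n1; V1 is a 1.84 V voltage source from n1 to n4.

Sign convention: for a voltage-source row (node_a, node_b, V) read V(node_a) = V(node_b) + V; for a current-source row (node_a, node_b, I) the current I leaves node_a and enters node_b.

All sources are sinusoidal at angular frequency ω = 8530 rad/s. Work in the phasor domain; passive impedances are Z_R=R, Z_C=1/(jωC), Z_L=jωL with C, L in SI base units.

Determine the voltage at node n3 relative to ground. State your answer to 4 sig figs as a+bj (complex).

-0.1921+0.3762j V

Element admittances at ω=8530 rad/s:
  Y(L1) = 0.000-0.01346j S between n2,n0
  I1: injects 0.044 A into n2 (from n0)
  I2: injects 0.128 A into n5 (from n1)
  I3: injects 0.0157 A into n1 (from n6)
  Y(L2) = 0.000-0.01127j S between n4,n2
  Y(R1) = 0.003546+0.000j S between n4,n3
  Y(L3) = 0.000-0.003947j S between n6,n5
  Y(R2) = 0.0001110+0.000j S between n4,n3
  Y(R3) = 0.008696+0.000j S between n2,n1
  I4: injects 0.059 A into n1 (from n5)
  Y(R4) = 0.6623+0.000j S between n6,n1
  Y(R5) = 0.01996+0.000j S between n0,n1
  Y(R6) = 0.003937+0.000j S between n3,n1
  Y(C1) = 0.000+0.08061j S between n6,n4
  Y(R7) = 0.04717+0.000j S between n0,n6
  Y(R8) = 0.0001339+0.000j S between n5,n6
  Y(C2) = 0.000+0.008291j S between n3,n0
  Y(L4) = 0.000-0.2259j S between n4,n1
  V1: constraint V(n1)−V(n4) = 1.84
Assemble and solve the 7×7 MNA system:
  V(n1)=0.2832+0.1664j  V(n2)=-0.07197+1.980j  V(n3)=-0.1921+0.3762j  V(n4)=-1.557+0.1664j  V(n5)=0.9063+17.40j  V(n6)=0.3141-0.05720j
  i(V1)=-0.04346+0.2808j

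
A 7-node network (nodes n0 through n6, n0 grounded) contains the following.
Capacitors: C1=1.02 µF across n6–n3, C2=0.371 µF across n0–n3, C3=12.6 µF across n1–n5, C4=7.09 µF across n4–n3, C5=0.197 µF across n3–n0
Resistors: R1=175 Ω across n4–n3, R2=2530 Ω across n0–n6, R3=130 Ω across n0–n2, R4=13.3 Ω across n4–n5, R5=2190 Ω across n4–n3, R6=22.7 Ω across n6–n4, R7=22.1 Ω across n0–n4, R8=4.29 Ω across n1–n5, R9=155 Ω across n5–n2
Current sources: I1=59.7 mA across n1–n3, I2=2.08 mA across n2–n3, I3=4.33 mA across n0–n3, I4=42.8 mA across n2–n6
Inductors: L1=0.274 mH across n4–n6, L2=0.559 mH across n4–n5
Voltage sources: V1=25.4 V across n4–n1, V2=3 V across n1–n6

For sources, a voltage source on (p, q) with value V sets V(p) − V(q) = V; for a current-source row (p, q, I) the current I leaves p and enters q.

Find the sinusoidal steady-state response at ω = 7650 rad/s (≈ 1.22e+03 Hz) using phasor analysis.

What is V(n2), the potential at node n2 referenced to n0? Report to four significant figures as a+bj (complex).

Apply KCL at each of the 6 non-ground nodes and solve the resulting linear system.
Node n1: branches {I1, C3, R8, V1, V2} → V_1 = -23.68+1.114j
Node n2: branches {I2, R3, R9, I4} → V_2 = -8.348-5.707j
Node n3: branches {C1, R1, I1, C2, I2, R5, I3, C4, C5} → V_3 = -1.600-0.2635j
Node n4: branches {R1, R4, R5, L1, R6, C4, R7, L2, V1} → V_4 = 1.723+1.114j
Node n5: branches {C3, R4, R8, R9, L2} → V_5 = -11.34-12.51j
Node n6: branches {C1, R2, L1, R6, I4, V2} → V_6 = -26.68+1.114j
Source currents: i(V1)=-5.444+15.34j, i(V2)=-1.315+13.35j

-8.348-5.707j V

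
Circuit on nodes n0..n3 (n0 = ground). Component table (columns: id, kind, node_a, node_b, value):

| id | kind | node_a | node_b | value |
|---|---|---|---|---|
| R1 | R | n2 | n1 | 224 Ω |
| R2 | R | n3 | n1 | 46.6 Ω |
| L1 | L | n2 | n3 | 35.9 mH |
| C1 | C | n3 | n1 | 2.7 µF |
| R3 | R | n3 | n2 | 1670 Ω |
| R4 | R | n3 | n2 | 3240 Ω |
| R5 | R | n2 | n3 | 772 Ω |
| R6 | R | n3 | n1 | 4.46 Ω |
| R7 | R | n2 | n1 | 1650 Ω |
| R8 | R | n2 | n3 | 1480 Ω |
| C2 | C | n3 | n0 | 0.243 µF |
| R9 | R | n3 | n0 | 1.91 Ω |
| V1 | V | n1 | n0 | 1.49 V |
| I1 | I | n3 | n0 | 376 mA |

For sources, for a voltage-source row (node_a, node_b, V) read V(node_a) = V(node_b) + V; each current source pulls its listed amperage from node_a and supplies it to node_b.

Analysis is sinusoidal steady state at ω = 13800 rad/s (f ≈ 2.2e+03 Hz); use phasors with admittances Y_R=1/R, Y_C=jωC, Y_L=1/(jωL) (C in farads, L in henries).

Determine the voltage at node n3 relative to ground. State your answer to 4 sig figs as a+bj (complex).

-0.005313+0.07077j V

MNA unknowns: 3 node voltages V₁..V_3 plus 1 source current (V1)
R1: Y=0.004464+0.000j on G[2,1]
R2: Y=0.02146+0.000j on G[3,1]
L1: Y=0.000-0.002018j on G[2,3]
C1: Y=0.000+0.03726j on G[3,1]
R3: Y=0.0005988+0.000j on G[3,2]
R4: Y=0.0003086+0.000j on G[3,2]
R5: Y=0.001295+0.000j on G[2,3]
R6: Y=0.2242+0.000j on G[3,1]
R7: Y=0.0006061+0.000j on G[2,1]
R8: Y=0.0006757+0.000j on G[2,3]
C2: Y=0.000+0.003353j on G[3,0]
R9: Y=0.5236+0.000j on G[3,0]
V1: row V1−V0=1.49, i_V1 at 1,0
I1: z[3]−=0.376, z[0]+=0.376
solve → V1=1.490+0.000j, V2=0.9015+0.2559j, V3=-0.005313+0.07077j
aux → i_V1=-0.3730-0.03703j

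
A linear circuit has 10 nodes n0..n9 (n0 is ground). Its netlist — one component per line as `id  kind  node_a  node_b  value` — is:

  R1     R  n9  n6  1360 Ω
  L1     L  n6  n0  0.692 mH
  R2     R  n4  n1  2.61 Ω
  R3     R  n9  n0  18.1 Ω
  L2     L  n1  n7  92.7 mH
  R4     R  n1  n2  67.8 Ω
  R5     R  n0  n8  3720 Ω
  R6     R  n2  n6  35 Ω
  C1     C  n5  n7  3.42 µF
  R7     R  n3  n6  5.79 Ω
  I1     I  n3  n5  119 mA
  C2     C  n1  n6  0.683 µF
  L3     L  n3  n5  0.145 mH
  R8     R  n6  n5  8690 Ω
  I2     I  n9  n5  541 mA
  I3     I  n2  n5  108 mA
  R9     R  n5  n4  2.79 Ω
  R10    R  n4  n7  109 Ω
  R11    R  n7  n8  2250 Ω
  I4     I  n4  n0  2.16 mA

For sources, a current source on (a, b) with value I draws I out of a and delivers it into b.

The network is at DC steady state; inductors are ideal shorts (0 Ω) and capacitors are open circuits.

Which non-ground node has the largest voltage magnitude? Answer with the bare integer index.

MNA unknowns: 9 node voltages V₁..V_9 plus 3 source currents (L1, L2, L3)
R1: Y=0.0007353 on G[9,6]
L1: row V6−V0=0, i_L1 at 6,0
R2: Y=0.3831 on G[4,1]
R3: Y=0.05525 on G[9,0]
L2: row V1−V7=0, i_L2 at 1,7
R4: Y=0.01475 on G[1,2]
R5: Y=0.0002688 on G[0,8]
R6: Y=0.02857 on G[2,6]
C1: Y=0.000 on G[5,7]
R7: Y=0.1727 on G[3,6]
I1: z[3]−=0.119, z[5]+=0.119
C2: Y=0.000 on G[1,6]
L3: row V3−V5=0, i_L3 at 3,5
R8: Y=0.0001151 on G[6,5]
I2: z[9]−=0.541, z[5]+=0.541
I3: z[2]−=0.108, z[5]+=0.108
R9: Y=0.3584 on G[5,4]
R10: Y=0.009174 on G[4,7]
R11: Y=0.0004444 on G[7,8]
I4: z[4]−=0.00216, z[0]+=0.00216
solve → V1=2.998, V2=-1.472, V3=3.358, V4=3.167, V5=3.358, V6=0.000, V7=2.998, V8=1.868, V9=-9.663
aux → i_L1=0.5312, i_L2=-0.001051, i_L3=-0.6990

9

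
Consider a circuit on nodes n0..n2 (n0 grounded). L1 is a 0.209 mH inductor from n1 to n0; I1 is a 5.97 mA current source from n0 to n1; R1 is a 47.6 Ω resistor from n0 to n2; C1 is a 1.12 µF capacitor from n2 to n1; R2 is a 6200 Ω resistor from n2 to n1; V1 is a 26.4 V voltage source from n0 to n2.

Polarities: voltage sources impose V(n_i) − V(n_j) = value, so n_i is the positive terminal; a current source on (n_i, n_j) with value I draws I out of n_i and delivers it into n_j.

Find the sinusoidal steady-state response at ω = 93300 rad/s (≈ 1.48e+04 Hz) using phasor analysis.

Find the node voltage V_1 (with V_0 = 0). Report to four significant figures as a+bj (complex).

MNA unknowns: 2 node voltages V₁..V_2 plus 1 source current (V1)
L1: Y=0.000-0.05128j on G[1,0]
I1: z[0]−=0.00597, z[1]+=0.00597
R1: Y=0.02101+0.000j on G[0,2]
C1: Y=0.000+0.1045j on G[2,1]
R2: Y=0.0001613+0.000j on G[2,1]
V1: row V0−V2=26.4, i_V1 at 0,2
solve → V1=-51.84-0.1893j, V2=-26.40+0.000j
aux → i_V1=-0.5703+2.659j

-51.84-0.1893j V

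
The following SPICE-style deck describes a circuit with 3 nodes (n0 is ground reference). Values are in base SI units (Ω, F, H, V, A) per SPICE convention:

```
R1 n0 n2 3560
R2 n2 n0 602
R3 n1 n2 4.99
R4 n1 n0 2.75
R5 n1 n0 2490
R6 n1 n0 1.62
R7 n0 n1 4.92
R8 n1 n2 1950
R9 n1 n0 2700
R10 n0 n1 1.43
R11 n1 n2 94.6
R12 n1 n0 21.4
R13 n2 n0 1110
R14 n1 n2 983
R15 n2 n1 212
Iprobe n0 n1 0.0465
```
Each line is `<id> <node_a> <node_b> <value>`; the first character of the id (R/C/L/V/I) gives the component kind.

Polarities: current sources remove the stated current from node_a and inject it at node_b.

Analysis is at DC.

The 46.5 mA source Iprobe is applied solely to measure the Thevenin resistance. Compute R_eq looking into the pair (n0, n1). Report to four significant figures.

Element admittances at DC:
  Y(R1) = 0.0002809 S between n0,n2
  Y(R2) = 0.001661 S between n2,n0
  Y(R3) = 0.2004 S between n1,n2
  Y(R4) = 0.3636 S between n1,n0
  Y(R5) = 0.0004016 S between n1,n0
  Y(R6) = 0.6173 S between n1,n0
  Y(R7) = 0.2033 S between n0,n1
  Y(R8) = 0.0005128 S between n1,n2
  Y(R9) = 0.0003704 S between n1,n0
  Y(R10) = 0.6993 S between n0,n1
  Y(R11) = 0.01057 S between n1,n2
  Y(R12) = 0.04673 S between n1,n0
  Y(R13) = 0.0009009 S between n2,n0
  Y(R14) = 0.001017 S between n1,n2
  Y(R15) = 0.004717 S between n2,n1
  Iprobe: injects 0.0465 A into n1 (from n0)
Assemble and solve the 2×2 MNA system:
  V(n1)=0.02405  V(n2)=0.02374

R_eq = 0.5171 Ω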